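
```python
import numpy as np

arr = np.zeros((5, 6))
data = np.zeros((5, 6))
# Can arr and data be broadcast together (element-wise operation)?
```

Yes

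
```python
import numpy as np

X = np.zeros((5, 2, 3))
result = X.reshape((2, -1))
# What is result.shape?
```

(2, 15)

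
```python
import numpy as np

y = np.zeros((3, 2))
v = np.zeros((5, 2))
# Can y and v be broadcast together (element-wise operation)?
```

No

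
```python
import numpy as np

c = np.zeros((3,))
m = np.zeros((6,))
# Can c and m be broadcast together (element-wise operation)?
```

No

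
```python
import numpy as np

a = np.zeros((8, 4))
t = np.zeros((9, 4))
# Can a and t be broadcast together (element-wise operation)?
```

No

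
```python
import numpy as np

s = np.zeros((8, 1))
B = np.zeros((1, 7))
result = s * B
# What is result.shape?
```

(8, 7)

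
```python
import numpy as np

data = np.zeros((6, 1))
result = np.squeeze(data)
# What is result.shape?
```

(6,)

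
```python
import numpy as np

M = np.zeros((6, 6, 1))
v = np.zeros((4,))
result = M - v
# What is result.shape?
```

(6, 6, 4)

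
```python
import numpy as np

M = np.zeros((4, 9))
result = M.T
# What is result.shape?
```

(9, 4)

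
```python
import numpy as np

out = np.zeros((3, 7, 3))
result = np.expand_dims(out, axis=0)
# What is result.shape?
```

(1, 3, 7, 3)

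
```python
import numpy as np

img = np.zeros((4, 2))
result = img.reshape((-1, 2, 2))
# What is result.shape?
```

(2, 2, 2)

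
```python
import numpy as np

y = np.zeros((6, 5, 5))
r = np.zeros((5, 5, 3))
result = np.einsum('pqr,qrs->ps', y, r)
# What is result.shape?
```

(6, 3)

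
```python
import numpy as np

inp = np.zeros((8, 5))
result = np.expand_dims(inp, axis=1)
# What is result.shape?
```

(8, 1, 5)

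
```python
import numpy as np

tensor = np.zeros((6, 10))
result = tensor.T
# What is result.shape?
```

(10, 6)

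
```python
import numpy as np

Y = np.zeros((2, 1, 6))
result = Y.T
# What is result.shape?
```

(6, 1, 2)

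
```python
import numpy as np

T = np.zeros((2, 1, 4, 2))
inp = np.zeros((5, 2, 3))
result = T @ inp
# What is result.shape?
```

(2, 5, 4, 3)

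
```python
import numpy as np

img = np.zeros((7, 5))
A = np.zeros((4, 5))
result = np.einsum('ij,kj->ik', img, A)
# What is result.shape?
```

(7, 4)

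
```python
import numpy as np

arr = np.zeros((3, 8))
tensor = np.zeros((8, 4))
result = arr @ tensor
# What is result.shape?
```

(3, 4)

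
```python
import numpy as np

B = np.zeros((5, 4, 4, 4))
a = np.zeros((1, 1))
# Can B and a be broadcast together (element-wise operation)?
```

Yes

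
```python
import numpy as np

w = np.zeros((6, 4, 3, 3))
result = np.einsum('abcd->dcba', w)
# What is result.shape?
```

(3, 3, 4, 6)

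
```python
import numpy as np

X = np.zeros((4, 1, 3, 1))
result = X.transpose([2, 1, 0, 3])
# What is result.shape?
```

(3, 1, 4, 1)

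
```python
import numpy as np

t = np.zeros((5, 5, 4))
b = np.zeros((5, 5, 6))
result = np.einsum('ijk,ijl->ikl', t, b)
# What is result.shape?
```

(5, 4, 6)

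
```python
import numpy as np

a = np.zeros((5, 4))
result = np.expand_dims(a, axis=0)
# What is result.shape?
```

(1, 5, 4)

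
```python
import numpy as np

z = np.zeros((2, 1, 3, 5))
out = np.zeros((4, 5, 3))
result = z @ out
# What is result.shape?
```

(2, 4, 3, 3)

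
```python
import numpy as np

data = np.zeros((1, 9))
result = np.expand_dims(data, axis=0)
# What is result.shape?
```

(1, 1, 9)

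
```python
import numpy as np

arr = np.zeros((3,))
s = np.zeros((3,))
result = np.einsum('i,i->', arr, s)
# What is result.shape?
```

()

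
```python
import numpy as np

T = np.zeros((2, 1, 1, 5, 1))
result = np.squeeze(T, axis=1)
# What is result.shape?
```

(2, 1, 5, 1)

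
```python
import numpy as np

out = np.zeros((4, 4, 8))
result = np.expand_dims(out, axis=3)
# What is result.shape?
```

(4, 4, 8, 1)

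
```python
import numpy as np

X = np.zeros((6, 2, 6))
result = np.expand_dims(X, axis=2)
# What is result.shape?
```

(6, 2, 1, 6)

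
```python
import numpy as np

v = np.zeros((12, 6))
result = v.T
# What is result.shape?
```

(6, 12)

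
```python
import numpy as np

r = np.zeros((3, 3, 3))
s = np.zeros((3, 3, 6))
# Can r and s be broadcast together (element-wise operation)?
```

No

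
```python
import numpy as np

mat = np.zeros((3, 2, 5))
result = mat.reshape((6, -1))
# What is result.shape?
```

(6, 5)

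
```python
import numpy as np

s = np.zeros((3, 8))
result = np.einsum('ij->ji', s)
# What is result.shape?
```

(8, 3)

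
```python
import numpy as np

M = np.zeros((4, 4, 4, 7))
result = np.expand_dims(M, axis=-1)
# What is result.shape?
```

(4, 4, 4, 7, 1)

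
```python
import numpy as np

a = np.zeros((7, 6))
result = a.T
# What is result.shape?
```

(6, 7)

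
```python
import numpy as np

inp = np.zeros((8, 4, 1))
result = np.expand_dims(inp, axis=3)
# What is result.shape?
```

(8, 4, 1, 1)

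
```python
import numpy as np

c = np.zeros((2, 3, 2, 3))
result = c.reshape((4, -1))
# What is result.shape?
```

(4, 9)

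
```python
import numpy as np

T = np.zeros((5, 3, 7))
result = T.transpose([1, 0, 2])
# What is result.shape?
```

(3, 5, 7)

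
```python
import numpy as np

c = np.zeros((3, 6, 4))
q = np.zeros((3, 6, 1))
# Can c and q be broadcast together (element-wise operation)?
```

Yes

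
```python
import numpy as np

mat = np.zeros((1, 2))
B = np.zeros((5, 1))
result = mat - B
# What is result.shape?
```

(5, 2)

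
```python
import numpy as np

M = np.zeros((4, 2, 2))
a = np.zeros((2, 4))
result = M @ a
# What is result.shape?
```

(4, 2, 4)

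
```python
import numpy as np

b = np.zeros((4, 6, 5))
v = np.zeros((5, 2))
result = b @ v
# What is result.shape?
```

(4, 6, 2)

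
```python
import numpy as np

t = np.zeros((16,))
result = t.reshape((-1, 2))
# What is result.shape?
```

(8, 2)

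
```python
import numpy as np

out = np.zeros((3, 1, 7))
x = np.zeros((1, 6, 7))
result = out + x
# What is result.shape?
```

(3, 6, 7)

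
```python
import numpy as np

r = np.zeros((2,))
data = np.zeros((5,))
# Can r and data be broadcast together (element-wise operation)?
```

No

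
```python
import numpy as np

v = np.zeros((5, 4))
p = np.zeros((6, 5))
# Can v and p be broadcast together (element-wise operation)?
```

No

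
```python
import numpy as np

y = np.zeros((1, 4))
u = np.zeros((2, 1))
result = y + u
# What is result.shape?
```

(2, 4)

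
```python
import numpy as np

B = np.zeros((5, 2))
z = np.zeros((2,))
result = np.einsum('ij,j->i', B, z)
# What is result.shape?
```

(5,)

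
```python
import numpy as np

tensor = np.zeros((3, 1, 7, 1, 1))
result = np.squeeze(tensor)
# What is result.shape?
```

(3, 7)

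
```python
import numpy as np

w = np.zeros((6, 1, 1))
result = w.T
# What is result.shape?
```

(1, 1, 6)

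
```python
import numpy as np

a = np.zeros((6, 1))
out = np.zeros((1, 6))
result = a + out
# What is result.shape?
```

(6, 6)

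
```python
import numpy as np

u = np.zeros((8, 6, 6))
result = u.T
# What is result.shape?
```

(6, 6, 8)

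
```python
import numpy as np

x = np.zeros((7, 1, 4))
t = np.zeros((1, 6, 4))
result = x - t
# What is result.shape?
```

(7, 6, 4)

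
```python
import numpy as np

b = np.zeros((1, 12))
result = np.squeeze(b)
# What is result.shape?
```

(12,)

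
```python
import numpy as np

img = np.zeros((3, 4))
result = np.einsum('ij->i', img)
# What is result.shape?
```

(3,)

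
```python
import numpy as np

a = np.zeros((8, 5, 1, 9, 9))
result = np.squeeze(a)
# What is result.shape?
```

(8, 5, 9, 9)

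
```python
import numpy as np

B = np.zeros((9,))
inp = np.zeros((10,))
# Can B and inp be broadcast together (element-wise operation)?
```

No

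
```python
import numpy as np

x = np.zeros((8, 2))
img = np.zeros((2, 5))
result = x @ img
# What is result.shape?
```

(8, 5)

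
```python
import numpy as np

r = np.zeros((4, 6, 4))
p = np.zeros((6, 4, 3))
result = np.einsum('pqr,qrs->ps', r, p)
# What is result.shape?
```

(4, 3)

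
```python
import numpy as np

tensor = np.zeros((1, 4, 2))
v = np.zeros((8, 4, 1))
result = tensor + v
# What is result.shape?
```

(8, 4, 2)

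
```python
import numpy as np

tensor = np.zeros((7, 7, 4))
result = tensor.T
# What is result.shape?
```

(4, 7, 7)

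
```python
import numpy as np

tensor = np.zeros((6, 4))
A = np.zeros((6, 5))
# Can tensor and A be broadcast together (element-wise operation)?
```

No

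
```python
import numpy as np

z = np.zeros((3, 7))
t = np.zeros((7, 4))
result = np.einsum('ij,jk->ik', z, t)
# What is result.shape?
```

(3, 4)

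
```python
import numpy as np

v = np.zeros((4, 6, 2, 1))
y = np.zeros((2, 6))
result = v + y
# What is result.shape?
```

(4, 6, 2, 6)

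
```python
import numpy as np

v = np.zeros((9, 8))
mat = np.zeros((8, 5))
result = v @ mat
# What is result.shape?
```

(9, 5)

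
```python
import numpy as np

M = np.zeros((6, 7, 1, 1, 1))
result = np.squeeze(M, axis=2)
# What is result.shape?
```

(6, 7, 1, 1)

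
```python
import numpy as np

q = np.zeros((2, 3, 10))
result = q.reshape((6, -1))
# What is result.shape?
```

(6, 10)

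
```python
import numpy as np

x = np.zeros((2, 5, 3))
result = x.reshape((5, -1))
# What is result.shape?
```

(5, 6)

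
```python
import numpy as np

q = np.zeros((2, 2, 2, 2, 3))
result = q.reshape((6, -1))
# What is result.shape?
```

(6, 8)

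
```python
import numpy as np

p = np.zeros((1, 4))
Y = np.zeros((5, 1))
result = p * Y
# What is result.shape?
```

(5, 4)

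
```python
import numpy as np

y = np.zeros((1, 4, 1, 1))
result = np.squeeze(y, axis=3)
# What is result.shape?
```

(1, 4, 1)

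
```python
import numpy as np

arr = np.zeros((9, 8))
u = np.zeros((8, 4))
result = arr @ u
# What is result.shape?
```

(9, 4)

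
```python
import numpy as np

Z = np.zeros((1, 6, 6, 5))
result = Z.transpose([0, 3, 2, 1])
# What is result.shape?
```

(1, 5, 6, 6)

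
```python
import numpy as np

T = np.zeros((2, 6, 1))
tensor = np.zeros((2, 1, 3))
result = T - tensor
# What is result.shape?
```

(2, 6, 3)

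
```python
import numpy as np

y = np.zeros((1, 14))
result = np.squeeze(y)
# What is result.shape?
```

(14,)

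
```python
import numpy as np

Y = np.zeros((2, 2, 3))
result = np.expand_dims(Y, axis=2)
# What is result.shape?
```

(2, 2, 1, 3)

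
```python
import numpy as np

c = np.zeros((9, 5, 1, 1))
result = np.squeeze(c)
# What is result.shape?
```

(9, 5)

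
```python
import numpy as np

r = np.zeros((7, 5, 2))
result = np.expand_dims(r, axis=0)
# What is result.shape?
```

(1, 7, 5, 2)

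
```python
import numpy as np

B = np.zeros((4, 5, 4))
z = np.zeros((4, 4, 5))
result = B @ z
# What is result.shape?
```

(4, 5, 5)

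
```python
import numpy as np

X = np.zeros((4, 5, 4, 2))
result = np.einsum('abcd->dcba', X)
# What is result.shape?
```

(2, 4, 5, 4)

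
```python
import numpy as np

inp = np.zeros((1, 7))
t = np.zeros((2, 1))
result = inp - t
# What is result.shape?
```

(2, 7)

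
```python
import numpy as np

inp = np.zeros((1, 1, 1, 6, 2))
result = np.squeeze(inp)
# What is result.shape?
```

(6, 2)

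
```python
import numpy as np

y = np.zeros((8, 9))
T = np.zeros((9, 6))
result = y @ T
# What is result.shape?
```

(8, 6)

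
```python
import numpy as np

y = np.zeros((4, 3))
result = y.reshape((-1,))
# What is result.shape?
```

(12,)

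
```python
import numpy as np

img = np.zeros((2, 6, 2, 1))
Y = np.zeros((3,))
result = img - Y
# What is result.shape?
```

(2, 6, 2, 3)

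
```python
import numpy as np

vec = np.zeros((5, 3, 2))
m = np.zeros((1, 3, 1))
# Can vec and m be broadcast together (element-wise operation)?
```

Yes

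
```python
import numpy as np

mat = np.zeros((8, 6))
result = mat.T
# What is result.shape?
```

(6, 8)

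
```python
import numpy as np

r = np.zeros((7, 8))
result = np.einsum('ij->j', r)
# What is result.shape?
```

(8,)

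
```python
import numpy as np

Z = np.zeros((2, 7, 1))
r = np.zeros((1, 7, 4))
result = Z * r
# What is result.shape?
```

(2, 7, 4)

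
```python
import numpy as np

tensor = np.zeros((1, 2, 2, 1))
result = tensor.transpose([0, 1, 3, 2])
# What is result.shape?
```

(1, 2, 1, 2)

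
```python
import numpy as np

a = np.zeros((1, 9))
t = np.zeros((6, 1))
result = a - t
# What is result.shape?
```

(6, 9)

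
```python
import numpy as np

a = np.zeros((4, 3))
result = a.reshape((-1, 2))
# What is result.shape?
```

(6, 2)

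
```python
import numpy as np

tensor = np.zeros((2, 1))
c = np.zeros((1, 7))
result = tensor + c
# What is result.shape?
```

(2, 7)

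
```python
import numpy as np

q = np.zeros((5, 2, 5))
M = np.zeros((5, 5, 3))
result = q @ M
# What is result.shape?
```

(5, 2, 3)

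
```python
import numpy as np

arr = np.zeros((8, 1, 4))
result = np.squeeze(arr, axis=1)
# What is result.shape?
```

(8, 4)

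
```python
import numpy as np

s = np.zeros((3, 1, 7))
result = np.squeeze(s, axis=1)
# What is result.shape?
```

(3, 7)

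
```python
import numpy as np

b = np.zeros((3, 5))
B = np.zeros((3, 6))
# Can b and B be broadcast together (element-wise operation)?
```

No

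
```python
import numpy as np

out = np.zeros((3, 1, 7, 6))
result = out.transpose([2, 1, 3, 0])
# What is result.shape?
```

(7, 1, 6, 3)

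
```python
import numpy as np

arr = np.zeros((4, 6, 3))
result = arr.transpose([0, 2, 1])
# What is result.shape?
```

(4, 3, 6)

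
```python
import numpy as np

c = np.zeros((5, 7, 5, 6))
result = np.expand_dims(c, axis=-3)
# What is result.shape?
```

(5, 7, 1, 5, 6)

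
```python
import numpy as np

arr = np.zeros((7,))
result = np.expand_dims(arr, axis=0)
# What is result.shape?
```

(1, 7)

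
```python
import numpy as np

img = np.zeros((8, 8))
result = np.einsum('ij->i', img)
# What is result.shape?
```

(8,)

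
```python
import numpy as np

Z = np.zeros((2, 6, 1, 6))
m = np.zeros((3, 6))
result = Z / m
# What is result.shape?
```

(2, 6, 3, 6)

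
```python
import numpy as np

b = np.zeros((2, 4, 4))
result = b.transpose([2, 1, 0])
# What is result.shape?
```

(4, 4, 2)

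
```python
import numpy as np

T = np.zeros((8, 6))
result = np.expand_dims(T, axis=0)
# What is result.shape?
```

(1, 8, 6)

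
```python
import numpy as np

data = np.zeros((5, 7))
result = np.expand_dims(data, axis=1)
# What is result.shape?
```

(5, 1, 7)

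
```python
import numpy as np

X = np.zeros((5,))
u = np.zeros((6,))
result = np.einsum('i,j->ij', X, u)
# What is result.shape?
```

(5, 6)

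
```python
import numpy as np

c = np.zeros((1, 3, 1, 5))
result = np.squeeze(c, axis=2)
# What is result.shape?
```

(1, 3, 5)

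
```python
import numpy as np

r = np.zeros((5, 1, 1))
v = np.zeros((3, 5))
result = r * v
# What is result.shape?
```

(5, 3, 5)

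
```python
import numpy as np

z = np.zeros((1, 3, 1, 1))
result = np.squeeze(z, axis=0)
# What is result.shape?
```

(3, 1, 1)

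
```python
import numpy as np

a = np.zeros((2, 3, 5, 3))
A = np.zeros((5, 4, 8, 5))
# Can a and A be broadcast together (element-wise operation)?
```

No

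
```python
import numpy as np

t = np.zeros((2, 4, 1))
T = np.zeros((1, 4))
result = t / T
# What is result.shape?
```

(2, 4, 4)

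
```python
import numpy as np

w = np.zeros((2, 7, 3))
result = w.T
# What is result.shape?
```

(3, 7, 2)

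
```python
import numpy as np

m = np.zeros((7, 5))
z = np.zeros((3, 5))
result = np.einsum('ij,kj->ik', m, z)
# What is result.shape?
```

(7, 3)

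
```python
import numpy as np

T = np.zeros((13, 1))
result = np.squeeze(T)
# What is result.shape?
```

(13,)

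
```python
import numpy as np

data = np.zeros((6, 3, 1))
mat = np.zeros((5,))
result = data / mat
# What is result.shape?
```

(6, 3, 5)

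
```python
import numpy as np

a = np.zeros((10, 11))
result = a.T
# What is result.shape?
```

(11, 10)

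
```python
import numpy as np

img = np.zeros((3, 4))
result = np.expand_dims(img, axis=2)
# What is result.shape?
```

(3, 4, 1)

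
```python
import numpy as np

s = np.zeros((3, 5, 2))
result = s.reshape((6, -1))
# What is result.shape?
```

(6, 5)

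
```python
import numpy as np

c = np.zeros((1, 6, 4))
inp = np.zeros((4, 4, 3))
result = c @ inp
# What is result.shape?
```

(4, 6, 3)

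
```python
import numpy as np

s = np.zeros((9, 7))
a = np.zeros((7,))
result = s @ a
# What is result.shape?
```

(9,)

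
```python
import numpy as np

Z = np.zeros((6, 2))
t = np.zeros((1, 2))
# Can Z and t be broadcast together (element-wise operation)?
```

Yes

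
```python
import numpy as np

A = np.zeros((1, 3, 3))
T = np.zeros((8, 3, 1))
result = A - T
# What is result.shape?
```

(8, 3, 3)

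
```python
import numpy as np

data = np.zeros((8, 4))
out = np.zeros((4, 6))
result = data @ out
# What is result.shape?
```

(8, 6)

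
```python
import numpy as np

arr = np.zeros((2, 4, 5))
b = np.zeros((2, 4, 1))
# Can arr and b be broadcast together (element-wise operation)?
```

Yes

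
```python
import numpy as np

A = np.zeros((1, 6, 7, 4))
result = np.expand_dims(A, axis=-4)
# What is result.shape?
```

(1, 1, 6, 7, 4)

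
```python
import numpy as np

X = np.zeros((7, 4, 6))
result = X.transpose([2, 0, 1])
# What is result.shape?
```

(6, 7, 4)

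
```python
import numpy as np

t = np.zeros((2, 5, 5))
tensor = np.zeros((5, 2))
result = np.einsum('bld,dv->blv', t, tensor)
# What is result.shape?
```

(2, 5, 2)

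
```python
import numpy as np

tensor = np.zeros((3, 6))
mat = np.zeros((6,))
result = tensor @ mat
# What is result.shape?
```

(3,)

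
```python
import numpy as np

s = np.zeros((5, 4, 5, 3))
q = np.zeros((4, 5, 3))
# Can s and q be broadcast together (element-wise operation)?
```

Yes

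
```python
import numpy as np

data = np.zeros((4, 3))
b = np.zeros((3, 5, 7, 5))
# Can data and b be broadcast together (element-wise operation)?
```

No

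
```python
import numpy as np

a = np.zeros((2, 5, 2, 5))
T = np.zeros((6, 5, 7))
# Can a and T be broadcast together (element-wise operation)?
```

No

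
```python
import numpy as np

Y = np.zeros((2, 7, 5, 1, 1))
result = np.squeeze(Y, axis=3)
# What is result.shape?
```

(2, 7, 5, 1)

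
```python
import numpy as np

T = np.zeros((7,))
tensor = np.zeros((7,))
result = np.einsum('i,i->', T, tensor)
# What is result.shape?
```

()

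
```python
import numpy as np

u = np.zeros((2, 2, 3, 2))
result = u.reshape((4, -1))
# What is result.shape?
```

(4, 6)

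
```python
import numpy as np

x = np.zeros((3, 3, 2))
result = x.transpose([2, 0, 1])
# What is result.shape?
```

(2, 3, 3)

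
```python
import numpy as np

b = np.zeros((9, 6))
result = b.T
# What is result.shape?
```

(6, 9)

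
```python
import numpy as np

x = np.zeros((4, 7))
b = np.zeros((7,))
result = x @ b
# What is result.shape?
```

(4,)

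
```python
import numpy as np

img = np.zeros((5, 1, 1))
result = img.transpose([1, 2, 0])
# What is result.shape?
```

(1, 1, 5)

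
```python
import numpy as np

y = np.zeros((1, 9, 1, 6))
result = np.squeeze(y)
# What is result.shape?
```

(9, 6)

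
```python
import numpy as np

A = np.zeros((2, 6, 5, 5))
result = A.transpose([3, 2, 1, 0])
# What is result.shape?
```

(5, 5, 6, 2)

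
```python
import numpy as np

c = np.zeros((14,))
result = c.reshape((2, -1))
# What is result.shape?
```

(2, 7)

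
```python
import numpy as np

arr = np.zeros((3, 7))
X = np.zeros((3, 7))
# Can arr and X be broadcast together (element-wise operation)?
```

Yes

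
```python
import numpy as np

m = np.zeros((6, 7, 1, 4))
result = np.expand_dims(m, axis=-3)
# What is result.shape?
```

(6, 7, 1, 1, 4)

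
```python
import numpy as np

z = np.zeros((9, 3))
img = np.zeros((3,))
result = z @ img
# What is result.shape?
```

(9,)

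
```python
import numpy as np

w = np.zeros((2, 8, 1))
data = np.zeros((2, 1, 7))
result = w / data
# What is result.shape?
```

(2, 8, 7)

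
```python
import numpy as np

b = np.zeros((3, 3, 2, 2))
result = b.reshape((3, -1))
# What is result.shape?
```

(3, 12)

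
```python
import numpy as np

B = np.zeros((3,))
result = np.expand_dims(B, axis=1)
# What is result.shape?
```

(3, 1)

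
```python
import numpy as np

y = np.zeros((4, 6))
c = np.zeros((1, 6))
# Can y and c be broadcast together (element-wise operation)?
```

Yes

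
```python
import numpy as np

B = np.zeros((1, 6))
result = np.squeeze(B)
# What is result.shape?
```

(6,)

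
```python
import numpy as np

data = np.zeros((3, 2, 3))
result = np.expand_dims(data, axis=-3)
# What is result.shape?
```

(3, 1, 2, 3)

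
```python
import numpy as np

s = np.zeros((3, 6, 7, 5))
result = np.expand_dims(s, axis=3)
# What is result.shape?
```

(3, 6, 7, 1, 5)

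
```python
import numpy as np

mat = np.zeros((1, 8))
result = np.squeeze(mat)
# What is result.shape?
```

(8,)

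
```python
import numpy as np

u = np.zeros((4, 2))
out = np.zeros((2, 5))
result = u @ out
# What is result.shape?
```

(4, 5)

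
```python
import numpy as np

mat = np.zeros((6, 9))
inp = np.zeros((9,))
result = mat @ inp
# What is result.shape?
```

(6,)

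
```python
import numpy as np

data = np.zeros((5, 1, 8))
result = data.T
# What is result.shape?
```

(8, 1, 5)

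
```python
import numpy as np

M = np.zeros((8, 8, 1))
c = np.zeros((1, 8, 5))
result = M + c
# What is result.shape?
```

(8, 8, 5)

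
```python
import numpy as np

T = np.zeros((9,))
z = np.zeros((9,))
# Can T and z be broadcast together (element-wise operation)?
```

Yes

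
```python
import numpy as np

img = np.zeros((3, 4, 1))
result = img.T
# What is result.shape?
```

(1, 4, 3)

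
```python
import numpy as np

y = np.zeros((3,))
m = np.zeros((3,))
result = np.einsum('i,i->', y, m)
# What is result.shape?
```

()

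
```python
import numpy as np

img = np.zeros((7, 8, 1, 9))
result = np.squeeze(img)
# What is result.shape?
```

(7, 8, 9)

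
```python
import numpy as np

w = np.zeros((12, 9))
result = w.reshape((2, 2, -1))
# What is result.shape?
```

(2, 2, 27)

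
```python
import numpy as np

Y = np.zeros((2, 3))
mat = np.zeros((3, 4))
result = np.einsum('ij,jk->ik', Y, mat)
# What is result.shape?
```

(2, 4)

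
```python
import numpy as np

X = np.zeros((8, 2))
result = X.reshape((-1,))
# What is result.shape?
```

(16,)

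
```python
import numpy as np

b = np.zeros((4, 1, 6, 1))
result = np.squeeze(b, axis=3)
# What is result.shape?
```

(4, 1, 6)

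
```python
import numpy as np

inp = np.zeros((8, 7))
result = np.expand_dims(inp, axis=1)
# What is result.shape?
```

(8, 1, 7)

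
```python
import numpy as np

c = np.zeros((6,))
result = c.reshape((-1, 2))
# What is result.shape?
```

(3, 2)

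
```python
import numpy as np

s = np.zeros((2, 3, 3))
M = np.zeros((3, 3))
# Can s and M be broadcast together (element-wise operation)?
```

Yes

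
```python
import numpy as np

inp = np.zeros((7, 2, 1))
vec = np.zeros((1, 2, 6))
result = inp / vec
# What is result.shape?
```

(7, 2, 6)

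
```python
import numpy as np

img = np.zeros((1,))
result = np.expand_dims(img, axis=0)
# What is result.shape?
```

(1, 1)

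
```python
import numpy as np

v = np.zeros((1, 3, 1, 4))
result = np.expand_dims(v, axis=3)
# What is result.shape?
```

(1, 3, 1, 1, 4)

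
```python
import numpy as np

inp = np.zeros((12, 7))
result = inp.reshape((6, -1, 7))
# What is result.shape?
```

(6, 2, 7)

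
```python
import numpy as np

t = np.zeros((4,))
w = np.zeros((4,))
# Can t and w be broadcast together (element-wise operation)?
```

Yes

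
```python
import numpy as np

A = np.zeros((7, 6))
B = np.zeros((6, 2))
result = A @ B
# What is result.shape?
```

(7, 2)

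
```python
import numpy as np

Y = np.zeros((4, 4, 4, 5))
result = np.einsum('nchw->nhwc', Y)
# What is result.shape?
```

(4, 4, 5, 4)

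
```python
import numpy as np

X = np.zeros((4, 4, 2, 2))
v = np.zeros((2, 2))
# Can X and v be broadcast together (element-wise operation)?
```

Yes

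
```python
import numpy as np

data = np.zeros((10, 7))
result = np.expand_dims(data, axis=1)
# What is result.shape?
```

(10, 1, 7)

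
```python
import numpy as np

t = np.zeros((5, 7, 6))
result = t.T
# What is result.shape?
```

(6, 7, 5)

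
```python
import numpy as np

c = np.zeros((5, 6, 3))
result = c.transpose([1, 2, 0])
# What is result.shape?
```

(6, 3, 5)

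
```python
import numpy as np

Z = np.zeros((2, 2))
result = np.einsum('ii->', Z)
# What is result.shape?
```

()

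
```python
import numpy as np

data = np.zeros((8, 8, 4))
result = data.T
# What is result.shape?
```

(4, 8, 8)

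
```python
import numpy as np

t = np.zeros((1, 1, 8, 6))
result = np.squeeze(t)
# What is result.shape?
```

(8, 6)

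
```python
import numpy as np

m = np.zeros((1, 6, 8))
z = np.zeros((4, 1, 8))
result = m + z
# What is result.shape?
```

(4, 6, 8)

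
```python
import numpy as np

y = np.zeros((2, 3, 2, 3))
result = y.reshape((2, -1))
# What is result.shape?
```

(2, 18)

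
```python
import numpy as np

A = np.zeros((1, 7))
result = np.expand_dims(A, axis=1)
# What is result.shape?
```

(1, 1, 7)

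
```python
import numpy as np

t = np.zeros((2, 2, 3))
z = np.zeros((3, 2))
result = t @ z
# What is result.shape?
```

(2, 2, 2)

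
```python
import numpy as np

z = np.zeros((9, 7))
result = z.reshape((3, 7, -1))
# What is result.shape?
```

(3, 7, 3)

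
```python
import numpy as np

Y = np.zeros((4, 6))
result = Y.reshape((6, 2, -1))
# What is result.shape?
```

(6, 2, 2)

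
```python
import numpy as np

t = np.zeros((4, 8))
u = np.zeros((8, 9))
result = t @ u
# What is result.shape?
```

(4, 9)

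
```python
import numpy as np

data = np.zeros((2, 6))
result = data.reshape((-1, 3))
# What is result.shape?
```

(4, 3)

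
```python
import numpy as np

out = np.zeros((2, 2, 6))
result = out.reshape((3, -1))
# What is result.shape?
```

(3, 8)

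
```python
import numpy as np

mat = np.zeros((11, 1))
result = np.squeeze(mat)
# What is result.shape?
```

(11,)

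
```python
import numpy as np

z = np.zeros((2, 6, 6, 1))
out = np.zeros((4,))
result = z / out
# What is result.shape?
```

(2, 6, 6, 4)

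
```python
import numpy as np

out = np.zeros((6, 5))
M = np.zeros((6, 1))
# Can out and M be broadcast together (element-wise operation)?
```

Yes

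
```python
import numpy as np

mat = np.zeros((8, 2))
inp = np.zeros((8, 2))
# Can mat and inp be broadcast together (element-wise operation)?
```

Yes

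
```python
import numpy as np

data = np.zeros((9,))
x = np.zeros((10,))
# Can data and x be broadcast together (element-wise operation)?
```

No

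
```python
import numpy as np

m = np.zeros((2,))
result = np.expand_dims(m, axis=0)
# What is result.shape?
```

(1, 2)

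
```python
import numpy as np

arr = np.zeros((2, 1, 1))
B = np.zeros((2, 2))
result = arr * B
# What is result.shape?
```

(2, 2, 2)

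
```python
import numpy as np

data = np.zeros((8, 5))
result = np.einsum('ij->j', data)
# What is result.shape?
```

(5,)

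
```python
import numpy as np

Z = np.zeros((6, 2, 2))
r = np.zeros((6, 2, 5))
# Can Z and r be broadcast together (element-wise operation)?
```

No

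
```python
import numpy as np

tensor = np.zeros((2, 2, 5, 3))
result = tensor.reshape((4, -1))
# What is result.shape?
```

(4, 15)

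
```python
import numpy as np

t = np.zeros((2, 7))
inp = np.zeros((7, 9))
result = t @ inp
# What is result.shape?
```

(2, 9)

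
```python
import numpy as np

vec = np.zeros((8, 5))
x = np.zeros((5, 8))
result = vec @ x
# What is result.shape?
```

(8, 8)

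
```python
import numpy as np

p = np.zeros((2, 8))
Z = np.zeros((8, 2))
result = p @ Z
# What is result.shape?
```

(2, 2)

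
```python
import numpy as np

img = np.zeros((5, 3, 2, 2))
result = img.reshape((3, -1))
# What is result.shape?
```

(3, 20)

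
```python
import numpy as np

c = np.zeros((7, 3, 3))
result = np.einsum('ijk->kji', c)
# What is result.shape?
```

(3, 3, 7)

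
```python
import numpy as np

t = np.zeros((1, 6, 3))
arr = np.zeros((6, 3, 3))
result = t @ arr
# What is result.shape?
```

(6, 6, 3)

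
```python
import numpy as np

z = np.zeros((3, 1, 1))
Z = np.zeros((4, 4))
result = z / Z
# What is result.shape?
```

(3, 4, 4)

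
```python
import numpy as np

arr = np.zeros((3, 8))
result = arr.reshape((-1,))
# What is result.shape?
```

(24,)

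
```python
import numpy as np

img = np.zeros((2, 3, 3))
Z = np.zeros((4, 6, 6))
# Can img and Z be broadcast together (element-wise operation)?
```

No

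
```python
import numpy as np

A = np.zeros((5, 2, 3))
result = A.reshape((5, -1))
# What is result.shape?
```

(5, 6)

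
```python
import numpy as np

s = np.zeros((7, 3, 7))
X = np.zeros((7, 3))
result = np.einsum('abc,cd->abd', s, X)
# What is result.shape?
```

(7, 3, 3)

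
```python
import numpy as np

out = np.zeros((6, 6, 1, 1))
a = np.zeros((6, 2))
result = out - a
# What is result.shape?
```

(6, 6, 6, 2)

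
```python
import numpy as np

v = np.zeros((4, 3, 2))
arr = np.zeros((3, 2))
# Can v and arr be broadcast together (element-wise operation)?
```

Yes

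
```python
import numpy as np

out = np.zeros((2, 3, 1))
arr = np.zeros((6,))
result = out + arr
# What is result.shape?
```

(2, 3, 6)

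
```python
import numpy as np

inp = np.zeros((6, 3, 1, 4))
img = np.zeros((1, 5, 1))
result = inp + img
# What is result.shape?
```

(6, 3, 5, 4)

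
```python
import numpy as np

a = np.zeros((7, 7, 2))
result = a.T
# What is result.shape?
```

(2, 7, 7)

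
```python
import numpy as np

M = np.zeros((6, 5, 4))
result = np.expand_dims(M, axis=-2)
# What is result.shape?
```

(6, 5, 1, 4)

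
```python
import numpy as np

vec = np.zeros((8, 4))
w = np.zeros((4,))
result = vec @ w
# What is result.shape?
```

(8,)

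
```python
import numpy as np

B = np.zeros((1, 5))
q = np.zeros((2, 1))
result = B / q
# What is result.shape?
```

(2, 5)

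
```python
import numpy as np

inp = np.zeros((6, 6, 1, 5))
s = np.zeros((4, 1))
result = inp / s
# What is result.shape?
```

(6, 6, 4, 5)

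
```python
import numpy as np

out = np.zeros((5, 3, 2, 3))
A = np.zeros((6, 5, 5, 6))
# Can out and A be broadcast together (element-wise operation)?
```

No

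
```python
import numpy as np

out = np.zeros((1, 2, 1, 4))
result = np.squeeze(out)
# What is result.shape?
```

(2, 4)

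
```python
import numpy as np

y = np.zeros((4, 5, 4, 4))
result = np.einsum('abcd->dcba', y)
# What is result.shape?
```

(4, 4, 5, 4)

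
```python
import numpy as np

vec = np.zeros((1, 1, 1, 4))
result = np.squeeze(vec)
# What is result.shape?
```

(4,)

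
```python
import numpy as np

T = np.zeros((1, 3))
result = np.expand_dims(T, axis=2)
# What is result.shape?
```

(1, 3, 1)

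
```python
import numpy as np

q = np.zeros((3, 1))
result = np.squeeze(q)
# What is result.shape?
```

(3,)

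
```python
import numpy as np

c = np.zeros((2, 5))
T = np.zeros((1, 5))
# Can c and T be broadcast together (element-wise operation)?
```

Yes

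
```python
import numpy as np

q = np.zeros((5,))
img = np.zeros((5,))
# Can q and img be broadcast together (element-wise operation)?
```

Yes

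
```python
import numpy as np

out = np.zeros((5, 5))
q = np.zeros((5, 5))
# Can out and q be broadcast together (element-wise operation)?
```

Yes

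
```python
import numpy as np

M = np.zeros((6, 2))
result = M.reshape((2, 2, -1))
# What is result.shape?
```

(2, 2, 3)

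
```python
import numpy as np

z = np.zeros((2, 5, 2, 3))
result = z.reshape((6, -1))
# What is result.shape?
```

(6, 10)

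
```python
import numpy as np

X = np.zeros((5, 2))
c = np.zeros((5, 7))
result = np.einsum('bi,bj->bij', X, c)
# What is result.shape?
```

(5, 2, 7)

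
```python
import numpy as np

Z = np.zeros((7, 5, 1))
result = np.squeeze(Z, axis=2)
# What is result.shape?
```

(7, 5)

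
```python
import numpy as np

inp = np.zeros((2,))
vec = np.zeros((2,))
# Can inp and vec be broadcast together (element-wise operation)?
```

Yes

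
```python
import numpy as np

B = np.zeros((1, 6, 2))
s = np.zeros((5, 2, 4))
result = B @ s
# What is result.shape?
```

(5, 6, 4)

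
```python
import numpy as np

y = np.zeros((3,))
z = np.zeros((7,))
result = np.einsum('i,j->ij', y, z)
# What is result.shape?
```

(3, 7)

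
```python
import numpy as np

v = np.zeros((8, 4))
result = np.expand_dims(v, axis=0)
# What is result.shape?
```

(1, 8, 4)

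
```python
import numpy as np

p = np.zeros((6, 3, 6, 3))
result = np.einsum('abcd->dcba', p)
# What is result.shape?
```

(3, 6, 3, 6)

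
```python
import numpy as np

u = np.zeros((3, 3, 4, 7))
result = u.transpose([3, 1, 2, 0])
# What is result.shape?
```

(7, 3, 4, 3)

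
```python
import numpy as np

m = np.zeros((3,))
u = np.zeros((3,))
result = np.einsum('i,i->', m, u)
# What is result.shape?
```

()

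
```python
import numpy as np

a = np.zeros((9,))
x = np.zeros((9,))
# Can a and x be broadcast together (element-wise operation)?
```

Yes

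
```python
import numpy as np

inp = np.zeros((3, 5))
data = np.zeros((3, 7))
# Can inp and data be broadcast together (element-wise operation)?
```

No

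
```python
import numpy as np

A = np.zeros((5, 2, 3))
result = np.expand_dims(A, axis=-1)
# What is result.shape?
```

(5, 2, 3, 1)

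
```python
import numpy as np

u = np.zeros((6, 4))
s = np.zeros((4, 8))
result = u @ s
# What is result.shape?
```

(6, 8)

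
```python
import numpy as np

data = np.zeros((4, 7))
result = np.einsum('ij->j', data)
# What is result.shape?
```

(7,)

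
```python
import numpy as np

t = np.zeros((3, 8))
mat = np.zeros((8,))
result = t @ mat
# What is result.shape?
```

(3,)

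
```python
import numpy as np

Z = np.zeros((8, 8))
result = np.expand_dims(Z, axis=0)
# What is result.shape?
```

(1, 8, 8)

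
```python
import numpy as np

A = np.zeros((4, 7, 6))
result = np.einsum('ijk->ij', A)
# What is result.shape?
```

(4, 7)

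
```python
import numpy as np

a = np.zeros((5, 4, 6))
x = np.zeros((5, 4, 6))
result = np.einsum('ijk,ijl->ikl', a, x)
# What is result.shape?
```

(5, 6, 6)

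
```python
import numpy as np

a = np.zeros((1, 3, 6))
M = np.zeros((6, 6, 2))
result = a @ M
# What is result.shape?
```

(6, 3, 2)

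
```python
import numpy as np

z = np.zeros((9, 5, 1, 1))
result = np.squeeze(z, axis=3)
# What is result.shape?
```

(9, 5, 1)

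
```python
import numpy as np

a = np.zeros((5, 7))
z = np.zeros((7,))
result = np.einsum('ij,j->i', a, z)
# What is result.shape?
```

(5,)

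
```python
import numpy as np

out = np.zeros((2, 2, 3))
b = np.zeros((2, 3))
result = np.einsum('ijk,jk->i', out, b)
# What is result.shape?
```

(2,)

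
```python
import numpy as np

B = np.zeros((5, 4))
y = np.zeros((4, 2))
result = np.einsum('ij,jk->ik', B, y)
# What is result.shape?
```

(5, 2)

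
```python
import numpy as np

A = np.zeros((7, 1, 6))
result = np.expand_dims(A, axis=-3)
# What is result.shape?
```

(7, 1, 1, 6)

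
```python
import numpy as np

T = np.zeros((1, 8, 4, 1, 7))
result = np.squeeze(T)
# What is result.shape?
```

(8, 4, 7)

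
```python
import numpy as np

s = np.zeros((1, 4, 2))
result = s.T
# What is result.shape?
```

(2, 4, 1)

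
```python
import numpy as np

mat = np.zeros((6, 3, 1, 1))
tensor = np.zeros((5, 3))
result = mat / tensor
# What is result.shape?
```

(6, 3, 5, 3)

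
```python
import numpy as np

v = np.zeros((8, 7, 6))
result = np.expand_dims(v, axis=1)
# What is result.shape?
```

(8, 1, 7, 6)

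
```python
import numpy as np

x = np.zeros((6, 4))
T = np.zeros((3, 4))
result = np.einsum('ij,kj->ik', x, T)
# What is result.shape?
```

(6, 3)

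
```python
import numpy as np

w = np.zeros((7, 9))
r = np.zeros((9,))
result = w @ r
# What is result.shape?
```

(7,)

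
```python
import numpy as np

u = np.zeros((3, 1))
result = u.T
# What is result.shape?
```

(1, 3)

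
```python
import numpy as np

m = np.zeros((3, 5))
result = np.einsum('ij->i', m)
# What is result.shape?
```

(3,)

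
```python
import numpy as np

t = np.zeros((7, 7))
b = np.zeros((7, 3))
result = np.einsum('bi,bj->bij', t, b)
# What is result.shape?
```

(7, 7, 3)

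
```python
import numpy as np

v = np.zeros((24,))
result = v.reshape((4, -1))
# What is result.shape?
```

(4, 6)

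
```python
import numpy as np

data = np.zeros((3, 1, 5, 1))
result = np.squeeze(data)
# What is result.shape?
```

(3, 5)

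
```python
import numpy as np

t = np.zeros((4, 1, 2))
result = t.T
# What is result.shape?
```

(2, 1, 4)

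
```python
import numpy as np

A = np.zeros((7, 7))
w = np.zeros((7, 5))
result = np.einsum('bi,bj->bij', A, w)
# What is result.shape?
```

(7, 7, 5)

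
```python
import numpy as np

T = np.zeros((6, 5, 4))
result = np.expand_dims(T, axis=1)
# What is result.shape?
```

(6, 1, 5, 4)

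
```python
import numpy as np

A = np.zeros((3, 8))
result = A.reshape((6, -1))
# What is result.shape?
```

(6, 4)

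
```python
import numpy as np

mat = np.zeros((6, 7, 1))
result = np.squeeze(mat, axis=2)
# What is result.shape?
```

(6, 7)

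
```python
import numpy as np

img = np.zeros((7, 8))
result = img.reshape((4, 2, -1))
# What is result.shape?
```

(4, 2, 7)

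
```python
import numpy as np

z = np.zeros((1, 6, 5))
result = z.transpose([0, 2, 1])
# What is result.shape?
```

(1, 5, 6)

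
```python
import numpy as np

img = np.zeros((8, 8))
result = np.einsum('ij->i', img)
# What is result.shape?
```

(8,)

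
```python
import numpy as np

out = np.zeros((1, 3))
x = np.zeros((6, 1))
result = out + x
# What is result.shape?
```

(6, 3)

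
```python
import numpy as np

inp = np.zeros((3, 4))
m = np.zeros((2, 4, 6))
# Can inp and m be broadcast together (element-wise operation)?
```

No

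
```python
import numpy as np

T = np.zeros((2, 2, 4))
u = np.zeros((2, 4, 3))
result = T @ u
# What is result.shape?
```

(2, 2, 3)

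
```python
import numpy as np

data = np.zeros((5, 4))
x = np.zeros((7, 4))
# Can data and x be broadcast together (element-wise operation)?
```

No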